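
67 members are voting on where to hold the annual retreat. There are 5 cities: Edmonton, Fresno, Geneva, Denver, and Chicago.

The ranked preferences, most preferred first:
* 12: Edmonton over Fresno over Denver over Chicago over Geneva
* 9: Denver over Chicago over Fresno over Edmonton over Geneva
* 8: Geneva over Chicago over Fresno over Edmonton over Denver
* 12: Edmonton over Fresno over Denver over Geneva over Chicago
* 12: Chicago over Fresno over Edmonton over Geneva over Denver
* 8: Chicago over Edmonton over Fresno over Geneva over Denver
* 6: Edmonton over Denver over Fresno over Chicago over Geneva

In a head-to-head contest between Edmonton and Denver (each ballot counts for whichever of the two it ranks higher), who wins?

Edmonton is ranked above Denver on 58 ballots; Denver above Edmonton on 9.

Edmonton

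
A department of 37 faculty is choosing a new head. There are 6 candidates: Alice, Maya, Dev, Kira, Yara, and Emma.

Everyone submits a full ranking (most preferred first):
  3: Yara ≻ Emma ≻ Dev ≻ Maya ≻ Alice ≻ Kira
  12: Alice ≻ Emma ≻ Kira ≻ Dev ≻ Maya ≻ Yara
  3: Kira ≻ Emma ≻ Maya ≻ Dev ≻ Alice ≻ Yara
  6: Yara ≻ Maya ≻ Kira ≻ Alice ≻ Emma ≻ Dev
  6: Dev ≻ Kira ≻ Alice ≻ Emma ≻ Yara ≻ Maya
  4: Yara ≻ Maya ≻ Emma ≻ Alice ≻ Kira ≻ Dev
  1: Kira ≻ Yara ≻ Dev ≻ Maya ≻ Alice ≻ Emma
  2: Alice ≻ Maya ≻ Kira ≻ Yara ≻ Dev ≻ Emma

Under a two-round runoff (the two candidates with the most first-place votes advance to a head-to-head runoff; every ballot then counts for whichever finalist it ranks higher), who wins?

Round 1 first-place votes: Alice 14, Maya 0, Dev 6, Kira 4, Yara 13, Emma 0. Alice and Yara advance.
Runoff: Alice is ranked above Yara on 23 ballots, Yara above Alice on 14.

Alice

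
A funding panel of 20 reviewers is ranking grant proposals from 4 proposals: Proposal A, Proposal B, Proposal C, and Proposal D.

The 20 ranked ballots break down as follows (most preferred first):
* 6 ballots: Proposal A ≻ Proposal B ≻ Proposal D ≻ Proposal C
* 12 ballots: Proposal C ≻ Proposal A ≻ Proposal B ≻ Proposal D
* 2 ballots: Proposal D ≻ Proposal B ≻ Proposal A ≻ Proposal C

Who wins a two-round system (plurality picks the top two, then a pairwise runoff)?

Proposal C

Round 1 first-place votes: Proposal A 6, Proposal B 0, Proposal C 12, Proposal D 2. Proposal C and Proposal A advance.
Runoff: Proposal C is ranked above Proposal A on 12 ballots, Proposal A above Proposal C on 8.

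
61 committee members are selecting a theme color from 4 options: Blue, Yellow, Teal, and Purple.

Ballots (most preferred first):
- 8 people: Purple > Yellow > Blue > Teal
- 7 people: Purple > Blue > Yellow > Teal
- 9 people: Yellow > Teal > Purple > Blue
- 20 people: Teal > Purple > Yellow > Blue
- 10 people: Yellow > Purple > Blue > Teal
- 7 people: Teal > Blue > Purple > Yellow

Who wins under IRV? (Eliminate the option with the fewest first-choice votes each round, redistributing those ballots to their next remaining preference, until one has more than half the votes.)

Round 1: Blue 0, Yellow 19, Teal 27, Purple 15. Blue eliminated.
Round 2: Yellow 19, Teal 27, Purple 15. Purple eliminated.
Round 3: Yellow 34, Teal 27. Yellow has a majority (≥31).

Yellow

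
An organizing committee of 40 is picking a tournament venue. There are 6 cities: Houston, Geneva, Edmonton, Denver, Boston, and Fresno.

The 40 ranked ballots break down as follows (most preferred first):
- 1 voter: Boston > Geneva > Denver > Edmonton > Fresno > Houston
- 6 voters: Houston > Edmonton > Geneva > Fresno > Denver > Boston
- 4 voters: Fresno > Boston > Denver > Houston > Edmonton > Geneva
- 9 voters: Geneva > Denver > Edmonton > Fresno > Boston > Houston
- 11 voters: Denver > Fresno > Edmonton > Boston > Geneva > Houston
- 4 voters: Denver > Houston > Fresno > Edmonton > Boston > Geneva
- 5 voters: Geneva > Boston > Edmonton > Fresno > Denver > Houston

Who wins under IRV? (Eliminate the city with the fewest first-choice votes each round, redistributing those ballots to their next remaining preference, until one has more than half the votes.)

Round 1: Houston 6, Geneva 14, Edmonton 0, Denver 15, Boston 1, Fresno 4. Edmonton eliminated.
Round 2: Houston 6, Geneva 14, Denver 15, Boston 1, Fresno 4. Boston eliminated.
Round 3: Houston 6, Geneva 15, Denver 15, Fresno 4. Fresno eliminated.
Round 4: Houston 6, Geneva 15, Denver 19. Houston eliminated.
Round 5: Geneva 21, Denver 19. Geneva has a majority (≥21).

Geneva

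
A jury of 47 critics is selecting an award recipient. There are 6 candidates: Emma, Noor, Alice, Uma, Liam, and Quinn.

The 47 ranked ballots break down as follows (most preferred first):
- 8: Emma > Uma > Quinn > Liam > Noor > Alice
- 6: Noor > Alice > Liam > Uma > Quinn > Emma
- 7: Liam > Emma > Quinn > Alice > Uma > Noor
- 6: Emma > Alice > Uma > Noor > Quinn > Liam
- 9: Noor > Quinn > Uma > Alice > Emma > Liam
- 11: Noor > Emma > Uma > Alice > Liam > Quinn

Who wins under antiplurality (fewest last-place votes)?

Last-place votes: Emma 6, Noor 7, Alice 8, Uma 0, Liam 15, Quinn 11.

Uma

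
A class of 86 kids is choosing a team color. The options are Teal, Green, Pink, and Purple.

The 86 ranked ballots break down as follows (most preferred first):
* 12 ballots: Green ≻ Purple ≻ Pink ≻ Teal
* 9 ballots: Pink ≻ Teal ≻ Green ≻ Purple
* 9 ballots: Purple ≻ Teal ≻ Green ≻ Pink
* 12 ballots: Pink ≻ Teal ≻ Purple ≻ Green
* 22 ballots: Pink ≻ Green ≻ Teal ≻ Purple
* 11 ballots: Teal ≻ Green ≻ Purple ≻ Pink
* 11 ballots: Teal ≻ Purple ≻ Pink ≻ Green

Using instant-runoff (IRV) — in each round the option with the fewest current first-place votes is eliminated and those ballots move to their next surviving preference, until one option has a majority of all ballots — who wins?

Pink

Round 1: Teal 22, Green 12, Pink 43, Purple 9. Purple eliminated.
Round 2: Teal 31, Green 12, Pink 43. Green eliminated.
Round 3: Teal 31, Pink 55. Pink has a majority (≥44).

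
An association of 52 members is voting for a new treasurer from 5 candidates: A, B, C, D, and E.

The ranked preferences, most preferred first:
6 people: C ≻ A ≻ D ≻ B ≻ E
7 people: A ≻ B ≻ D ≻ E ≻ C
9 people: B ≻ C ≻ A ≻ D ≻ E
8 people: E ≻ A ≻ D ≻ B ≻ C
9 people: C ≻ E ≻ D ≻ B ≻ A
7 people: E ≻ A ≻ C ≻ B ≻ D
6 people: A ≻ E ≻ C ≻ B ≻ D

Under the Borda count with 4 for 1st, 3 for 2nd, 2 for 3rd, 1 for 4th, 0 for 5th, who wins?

A: 6×3 + 7×4 + 9×2 + 8×3 + 9×0 + 7×3 + 6×4 = 133
B: 6×1 + 7×3 + 9×4 + 8×1 + 9×1 + 7×1 + 6×1 = 93
C: 6×4 + 7×0 + 9×3 + 8×0 + 9×4 + 7×2 + 6×2 = 113
D: 6×2 + 7×2 + 9×1 + 8×2 + 9×2 + 7×0 + 6×0 = 69
E: 6×0 + 7×1 + 9×0 + 8×4 + 9×3 + 7×4 + 6×3 = 112

A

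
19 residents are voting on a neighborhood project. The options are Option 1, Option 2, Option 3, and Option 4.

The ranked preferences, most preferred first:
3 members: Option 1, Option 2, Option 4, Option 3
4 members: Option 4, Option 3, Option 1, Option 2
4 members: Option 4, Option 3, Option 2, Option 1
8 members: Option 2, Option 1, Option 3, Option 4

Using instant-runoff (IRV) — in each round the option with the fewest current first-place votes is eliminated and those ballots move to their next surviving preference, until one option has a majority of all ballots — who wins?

Option 2

Round 1: Option 1 3, Option 2 8, Option 3 0, Option 4 8. Option 3 eliminated.
Round 2: Option 1 3, Option 2 8, Option 4 8. Option 1 eliminated.
Round 3: Option 2 11, Option 4 8. Option 2 has a majority (≥10).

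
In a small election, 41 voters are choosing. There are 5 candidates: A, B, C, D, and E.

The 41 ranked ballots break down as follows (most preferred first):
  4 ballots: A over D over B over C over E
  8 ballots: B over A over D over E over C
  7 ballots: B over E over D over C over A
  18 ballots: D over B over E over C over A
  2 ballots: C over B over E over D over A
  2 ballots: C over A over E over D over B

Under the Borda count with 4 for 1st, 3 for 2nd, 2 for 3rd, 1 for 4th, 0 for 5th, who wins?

B

A: 4×4 + 8×3 + 7×0 + 18×0 + 2×0 + 2×3 = 46
B: 4×2 + 8×4 + 7×4 + 18×3 + 2×3 + 2×0 = 128
C: 4×1 + 8×0 + 7×1 + 18×1 + 2×4 + 2×4 = 45
D: 4×3 + 8×2 + 7×2 + 18×4 + 2×1 + 2×1 = 118
E: 4×0 + 8×1 + 7×3 + 18×2 + 2×2 + 2×2 = 73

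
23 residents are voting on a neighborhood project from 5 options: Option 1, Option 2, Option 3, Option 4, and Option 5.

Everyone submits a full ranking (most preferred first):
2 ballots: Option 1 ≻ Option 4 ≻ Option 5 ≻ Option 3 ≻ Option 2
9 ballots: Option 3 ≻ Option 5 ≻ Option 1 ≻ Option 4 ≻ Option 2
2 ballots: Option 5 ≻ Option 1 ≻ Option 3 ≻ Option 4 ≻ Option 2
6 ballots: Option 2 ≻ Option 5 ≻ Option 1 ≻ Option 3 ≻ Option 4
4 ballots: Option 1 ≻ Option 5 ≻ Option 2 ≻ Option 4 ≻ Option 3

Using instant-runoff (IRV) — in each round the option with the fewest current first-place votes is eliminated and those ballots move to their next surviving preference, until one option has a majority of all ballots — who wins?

Option 1

Round 1: Option 1 6, Option 2 6, Option 3 9, Option 4 0, Option 5 2. Option 4 eliminated.
Round 2: Option 1 6, Option 2 6, Option 3 9, Option 5 2. Option 5 eliminated.
Round 3: Option 1 8, Option 2 6, Option 3 9. Option 2 eliminated.
Round 4: Option 1 14, Option 3 9. Option 1 has a majority (≥12).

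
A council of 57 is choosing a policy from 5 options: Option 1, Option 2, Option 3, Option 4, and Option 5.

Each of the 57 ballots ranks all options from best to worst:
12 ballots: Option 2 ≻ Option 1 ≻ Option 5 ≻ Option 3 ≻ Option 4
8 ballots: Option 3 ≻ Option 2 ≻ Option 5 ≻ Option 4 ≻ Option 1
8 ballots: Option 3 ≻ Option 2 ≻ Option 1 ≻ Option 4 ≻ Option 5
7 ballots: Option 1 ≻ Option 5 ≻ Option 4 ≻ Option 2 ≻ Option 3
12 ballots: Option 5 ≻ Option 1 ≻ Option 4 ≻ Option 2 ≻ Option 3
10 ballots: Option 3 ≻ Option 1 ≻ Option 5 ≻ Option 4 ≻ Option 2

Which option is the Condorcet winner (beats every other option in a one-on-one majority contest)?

Option 1 vs Option 2: 29–28
Option 1 vs Option 3: 31–26
Option 1 vs Option 4: 49–8
Option 1 vs Option 5: 37–20
Option 1 beats every other option.

Option 1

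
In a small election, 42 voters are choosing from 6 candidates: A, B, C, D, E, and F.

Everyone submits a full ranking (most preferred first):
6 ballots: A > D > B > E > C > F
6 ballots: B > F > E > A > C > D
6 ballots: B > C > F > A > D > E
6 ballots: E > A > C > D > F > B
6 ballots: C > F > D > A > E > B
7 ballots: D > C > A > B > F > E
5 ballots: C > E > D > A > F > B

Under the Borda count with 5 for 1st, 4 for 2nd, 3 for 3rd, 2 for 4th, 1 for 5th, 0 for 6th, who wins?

A: 6×5 + 6×2 + 6×2 + 6×4 + 6×2 + 7×3 + 5×2 = 121
B: 6×3 + 6×5 + 6×5 + 6×0 + 6×0 + 7×2 + 5×0 = 92
C: 6×1 + 6×1 + 6×4 + 6×3 + 6×5 + 7×4 + 5×5 = 137
D: 6×4 + 6×0 + 6×1 + 6×2 + 6×3 + 7×5 + 5×3 = 110
E: 6×2 + 6×3 + 6×0 + 6×5 + 6×1 + 7×0 + 5×4 = 86
F: 6×0 + 6×4 + 6×3 + 6×1 + 6×4 + 7×1 + 5×1 = 84

C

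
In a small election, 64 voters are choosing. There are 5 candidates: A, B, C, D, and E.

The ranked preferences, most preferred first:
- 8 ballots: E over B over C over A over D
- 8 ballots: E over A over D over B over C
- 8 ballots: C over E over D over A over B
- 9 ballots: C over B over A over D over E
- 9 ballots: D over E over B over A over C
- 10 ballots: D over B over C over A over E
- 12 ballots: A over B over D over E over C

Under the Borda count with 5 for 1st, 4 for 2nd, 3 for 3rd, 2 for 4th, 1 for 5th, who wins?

B

A: 8×2 + 8×4 + 8×2 + 9×3 + 9×2 + 10×2 + 12×5 = 189
B: 8×4 + 8×2 + 8×1 + 9×4 + 9×3 + 10×4 + 12×4 = 207
C: 8×3 + 8×1 + 8×5 + 9×5 + 9×1 + 10×3 + 12×1 = 168
D: 8×1 + 8×3 + 8×3 + 9×2 + 9×5 + 10×5 + 12×3 = 205
E: 8×5 + 8×5 + 8×4 + 9×1 + 9×4 + 10×1 + 12×2 = 191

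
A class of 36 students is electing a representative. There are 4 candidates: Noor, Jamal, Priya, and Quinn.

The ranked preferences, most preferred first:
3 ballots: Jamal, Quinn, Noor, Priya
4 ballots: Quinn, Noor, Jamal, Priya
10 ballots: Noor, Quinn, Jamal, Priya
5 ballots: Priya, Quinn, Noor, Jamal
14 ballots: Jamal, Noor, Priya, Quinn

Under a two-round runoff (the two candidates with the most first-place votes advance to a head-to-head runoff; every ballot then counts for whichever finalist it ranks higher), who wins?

Noor

Round 1 first-place votes: Noor 10, Jamal 17, Priya 5, Quinn 4. Jamal and Noor advance.
Runoff: Jamal is ranked above Noor on 17 ballots, Noor above Jamal on 19.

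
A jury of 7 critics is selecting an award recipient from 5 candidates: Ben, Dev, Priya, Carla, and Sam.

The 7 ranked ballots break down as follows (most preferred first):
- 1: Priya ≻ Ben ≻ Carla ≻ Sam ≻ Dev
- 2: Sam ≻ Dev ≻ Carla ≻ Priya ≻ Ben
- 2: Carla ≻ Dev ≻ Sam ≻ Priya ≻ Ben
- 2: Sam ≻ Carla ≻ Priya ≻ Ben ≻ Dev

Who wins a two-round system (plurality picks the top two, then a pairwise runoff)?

Round 1 first-place votes: Ben 0, Dev 0, Priya 1, Carla 2, Sam 4. Sam and Carla advance.
Runoff: Sam is ranked above Carla on 4 ballots, Carla above Sam on 3.

Sam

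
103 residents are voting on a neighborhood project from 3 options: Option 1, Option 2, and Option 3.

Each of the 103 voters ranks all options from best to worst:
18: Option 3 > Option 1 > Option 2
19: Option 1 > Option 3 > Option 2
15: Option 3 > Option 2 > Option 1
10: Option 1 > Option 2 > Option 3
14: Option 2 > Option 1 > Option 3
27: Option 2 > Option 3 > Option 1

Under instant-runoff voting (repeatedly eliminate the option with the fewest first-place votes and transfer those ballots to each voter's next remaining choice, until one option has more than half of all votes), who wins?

Option 3

Round 1: Option 1 29, Option 2 41, Option 3 33. Option 1 eliminated.
Round 2: Option 2 51, Option 3 52. Option 3 has a majority (≥52).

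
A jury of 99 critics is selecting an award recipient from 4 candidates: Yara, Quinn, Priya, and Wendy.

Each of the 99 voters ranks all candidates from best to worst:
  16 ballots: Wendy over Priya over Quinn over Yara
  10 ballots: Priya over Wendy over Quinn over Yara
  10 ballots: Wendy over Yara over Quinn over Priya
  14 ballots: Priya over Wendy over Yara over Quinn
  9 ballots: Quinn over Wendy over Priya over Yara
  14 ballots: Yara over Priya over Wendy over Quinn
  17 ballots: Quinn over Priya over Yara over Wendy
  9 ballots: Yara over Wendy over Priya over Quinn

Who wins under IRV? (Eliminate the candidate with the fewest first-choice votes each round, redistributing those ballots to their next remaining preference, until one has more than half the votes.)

Round 1: Yara 23, Quinn 26, Priya 24, Wendy 26. Yara eliminated.
Round 2: Quinn 26, Priya 38, Wendy 35. Quinn eliminated.
Round 3: Priya 55, Wendy 44. Priya has a majority (≥50).

Priya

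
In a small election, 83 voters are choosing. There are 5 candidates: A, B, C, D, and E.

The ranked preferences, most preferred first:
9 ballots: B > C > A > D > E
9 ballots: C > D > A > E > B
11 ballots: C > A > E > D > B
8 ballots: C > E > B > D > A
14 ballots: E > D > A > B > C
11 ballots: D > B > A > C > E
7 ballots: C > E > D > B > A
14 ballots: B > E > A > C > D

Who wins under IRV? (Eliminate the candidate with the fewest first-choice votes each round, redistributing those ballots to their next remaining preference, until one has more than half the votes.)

Round 1: A 0, B 23, C 35, D 11, E 14. A eliminated.
Round 2: B 23, C 35, D 11, E 14. D eliminated.
Round 3: B 34, C 35, E 14. E eliminated.
Round 4: B 48, C 35. B has a majority (≥42).

B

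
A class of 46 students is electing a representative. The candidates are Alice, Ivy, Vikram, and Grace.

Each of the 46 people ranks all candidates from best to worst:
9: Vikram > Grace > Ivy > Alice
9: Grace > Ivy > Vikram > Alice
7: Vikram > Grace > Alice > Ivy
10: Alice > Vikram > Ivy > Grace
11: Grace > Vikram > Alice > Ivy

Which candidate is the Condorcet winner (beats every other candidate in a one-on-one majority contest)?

Vikram vs Alice: 36–10
Vikram vs Ivy: 37–9
Vikram vs Grace: 26–20
Vikram beats every other candidate.

Vikram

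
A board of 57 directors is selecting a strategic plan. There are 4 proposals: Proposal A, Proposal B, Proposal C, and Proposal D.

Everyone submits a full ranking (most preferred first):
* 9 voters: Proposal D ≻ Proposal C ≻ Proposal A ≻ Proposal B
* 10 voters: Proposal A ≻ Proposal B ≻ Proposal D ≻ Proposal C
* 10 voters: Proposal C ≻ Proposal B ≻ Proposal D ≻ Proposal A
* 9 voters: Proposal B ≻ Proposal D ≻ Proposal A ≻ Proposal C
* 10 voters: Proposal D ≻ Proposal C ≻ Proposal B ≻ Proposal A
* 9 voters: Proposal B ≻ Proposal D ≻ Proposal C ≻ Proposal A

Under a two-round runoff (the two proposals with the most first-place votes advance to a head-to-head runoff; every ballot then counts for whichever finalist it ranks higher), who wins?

Round 1 first-place votes: Proposal A 10, Proposal B 18, Proposal C 10, Proposal D 19. Proposal D and Proposal B advance.
Runoff: Proposal D is ranked above Proposal B on 19 ballots, Proposal B above Proposal D on 38.

Proposal B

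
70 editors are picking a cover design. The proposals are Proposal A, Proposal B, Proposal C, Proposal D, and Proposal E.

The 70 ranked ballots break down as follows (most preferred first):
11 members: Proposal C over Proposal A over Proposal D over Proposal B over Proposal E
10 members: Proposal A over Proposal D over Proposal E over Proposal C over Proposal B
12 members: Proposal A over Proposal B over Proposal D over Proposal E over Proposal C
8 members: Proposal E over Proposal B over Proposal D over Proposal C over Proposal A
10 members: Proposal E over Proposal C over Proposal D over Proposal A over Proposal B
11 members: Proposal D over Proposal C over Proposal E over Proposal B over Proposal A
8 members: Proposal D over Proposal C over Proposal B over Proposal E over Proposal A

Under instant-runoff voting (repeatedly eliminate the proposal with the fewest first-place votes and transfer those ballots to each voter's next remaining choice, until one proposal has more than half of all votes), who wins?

Proposal D

Round 1: Proposal A 22, Proposal B 0, Proposal C 11, Proposal D 19, Proposal E 18. Proposal B eliminated.
Round 2: Proposal A 22, Proposal C 11, Proposal D 19, Proposal E 18. Proposal C eliminated.
Round 3: Proposal A 33, Proposal D 19, Proposal E 18. Proposal E eliminated.
Round 4: Proposal A 33, Proposal D 37. Proposal D has a majority (≥36).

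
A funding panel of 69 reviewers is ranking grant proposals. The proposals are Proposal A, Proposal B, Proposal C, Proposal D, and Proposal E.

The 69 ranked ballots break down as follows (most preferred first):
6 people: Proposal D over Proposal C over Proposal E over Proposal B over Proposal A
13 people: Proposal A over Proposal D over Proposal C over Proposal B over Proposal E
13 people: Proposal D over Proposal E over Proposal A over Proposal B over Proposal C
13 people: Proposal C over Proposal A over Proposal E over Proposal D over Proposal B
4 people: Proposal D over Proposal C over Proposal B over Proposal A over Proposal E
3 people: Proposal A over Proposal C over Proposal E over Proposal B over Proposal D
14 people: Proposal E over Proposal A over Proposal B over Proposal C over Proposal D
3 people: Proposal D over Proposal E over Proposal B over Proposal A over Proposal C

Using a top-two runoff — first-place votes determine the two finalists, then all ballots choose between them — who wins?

Proposal A

Round 1 first-place votes: Proposal A 16, Proposal B 0, Proposal C 13, Proposal D 26, Proposal E 14. Proposal D and Proposal A advance.
Runoff: Proposal D is ranked above Proposal A on 26 ballots, Proposal A above Proposal D on 43.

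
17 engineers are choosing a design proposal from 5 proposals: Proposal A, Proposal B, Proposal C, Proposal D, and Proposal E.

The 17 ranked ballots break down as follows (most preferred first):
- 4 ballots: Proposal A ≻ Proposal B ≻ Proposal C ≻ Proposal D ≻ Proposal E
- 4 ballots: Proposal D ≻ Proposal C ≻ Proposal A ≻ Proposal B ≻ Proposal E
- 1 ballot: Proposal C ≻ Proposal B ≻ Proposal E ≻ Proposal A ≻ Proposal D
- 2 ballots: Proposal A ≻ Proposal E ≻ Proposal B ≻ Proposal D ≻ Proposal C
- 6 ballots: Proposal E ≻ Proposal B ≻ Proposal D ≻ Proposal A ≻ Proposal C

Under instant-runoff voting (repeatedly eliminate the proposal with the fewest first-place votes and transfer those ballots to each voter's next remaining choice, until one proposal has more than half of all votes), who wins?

Proposal A

Round 1: Proposal A 6, Proposal B 0, Proposal C 1, Proposal D 4, Proposal E 6. Proposal B eliminated.
Round 2: Proposal A 6, Proposal C 1, Proposal D 4, Proposal E 6. Proposal C eliminated.
Round 3: Proposal A 6, Proposal D 4, Proposal E 7. Proposal D eliminated.
Round 4: Proposal A 10, Proposal E 7. Proposal A has a majority (≥9).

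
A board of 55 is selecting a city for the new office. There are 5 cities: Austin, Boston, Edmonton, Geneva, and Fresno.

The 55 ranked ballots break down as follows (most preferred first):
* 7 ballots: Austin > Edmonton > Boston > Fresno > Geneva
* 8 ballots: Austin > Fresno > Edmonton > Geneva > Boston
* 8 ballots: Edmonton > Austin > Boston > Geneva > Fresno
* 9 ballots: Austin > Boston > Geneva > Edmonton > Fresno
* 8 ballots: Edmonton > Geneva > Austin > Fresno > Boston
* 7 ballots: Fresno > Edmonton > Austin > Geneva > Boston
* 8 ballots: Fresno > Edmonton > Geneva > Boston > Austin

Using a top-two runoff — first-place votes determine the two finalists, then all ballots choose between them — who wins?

Round 1 first-place votes: Austin 24, Boston 0, Edmonton 16, Geneva 0, Fresno 15. Austin and Edmonton advance.
Runoff: Austin is ranked above Edmonton on 24 ballots, Edmonton above Austin on 31.

Edmonton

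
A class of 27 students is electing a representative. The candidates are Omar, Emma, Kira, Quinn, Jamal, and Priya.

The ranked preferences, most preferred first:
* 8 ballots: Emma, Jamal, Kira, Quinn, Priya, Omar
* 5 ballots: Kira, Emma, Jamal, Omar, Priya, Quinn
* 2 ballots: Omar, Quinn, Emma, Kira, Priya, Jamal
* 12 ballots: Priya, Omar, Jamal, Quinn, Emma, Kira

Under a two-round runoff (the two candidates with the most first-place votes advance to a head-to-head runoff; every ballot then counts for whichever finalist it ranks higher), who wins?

Emma

Round 1 first-place votes: Omar 2, Emma 8, Kira 5, Quinn 0, Jamal 0, Priya 12. Priya and Emma advance.
Runoff: Priya is ranked above Emma on 12 ballots, Emma above Priya on 15.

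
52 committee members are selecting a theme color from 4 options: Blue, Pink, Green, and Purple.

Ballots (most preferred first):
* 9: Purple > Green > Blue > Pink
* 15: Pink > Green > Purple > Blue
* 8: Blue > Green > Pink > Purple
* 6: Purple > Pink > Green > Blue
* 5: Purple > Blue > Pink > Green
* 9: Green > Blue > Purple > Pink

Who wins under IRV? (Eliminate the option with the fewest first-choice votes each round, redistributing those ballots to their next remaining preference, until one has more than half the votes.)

Green

Round 1: Blue 8, Pink 15, Green 9, Purple 20. Blue eliminated.
Round 2: Pink 15, Green 17, Purple 20. Pink eliminated.
Round 3: Green 32, Purple 20. Green has a majority (≥27).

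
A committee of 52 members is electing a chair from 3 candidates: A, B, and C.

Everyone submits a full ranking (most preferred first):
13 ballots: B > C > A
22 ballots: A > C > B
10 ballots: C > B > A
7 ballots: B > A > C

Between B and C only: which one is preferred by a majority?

B is ranked above C on 20 ballots; C above B on 32.

C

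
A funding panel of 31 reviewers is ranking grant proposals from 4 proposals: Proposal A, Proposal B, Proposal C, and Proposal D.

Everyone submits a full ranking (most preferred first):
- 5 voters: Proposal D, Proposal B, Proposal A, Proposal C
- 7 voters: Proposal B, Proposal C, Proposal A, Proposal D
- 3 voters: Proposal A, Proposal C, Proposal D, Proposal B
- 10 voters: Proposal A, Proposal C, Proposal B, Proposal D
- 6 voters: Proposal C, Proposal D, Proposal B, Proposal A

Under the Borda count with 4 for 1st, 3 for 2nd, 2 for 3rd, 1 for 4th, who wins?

Proposal C

Proposal A: 5×2 + 7×2 + 3×4 + 10×4 + 6×1 = 82
Proposal B: 5×3 + 7×4 + 3×1 + 10×2 + 6×2 = 78
Proposal C: 5×1 + 7×3 + 3×3 + 10×3 + 6×4 = 89
Proposal D: 5×4 + 7×1 + 3×2 + 10×1 + 6×3 = 61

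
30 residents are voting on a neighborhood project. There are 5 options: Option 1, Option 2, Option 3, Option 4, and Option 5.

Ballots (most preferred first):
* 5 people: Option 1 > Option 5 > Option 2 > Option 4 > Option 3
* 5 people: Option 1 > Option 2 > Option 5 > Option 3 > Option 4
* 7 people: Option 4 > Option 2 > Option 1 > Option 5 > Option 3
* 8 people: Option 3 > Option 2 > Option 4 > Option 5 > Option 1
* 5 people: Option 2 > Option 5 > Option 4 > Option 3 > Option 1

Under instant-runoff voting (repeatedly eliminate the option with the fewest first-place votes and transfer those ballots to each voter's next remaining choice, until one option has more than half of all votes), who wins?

Round 1: Option 1 10, Option 2 5, Option 3 8, Option 4 7, Option 5 0. Option 5 eliminated.
Round 2: Option 1 10, Option 2 5, Option 3 8, Option 4 7. Option 2 eliminated.
Round 3: Option 1 10, Option 3 8, Option 4 12. Option 3 eliminated.
Round 4: Option 1 10, Option 4 20. Option 4 has a majority (≥16).

Option 4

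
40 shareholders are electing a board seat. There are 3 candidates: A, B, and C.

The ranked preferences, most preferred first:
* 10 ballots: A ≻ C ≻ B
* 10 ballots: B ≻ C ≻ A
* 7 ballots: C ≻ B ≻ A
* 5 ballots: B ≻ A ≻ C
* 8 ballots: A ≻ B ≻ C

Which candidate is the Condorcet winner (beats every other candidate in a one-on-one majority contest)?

B vs A: 22–18
B vs C: 23–17
B beats every other candidate.

B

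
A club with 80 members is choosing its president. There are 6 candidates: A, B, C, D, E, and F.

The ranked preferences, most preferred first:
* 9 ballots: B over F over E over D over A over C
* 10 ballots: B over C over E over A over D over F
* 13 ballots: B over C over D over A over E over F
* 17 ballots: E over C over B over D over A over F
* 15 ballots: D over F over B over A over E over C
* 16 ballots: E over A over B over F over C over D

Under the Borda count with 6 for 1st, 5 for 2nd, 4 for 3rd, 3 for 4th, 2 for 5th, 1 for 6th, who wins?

B

A: 9×2 + 10×3 + 13×3 + 17×2 + 15×3 + 16×5 = 246
B: 9×6 + 10×6 + 13×6 + 17×4 + 15×4 + 16×4 = 384
C: 9×1 + 10×5 + 13×5 + 17×5 + 15×1 + 16×2 = 256
D: 9×3 + 10×2 + 13×4 + 17×3 + 15×6 + 16×1 = 256
E: 9×4 + 10×4 + 13×2 + 17×6 + 15×2 + 16×6 = 330
F: 9×5 + 10×1 + 13×1 + 17×1 + 15×5 + 16×3 = 208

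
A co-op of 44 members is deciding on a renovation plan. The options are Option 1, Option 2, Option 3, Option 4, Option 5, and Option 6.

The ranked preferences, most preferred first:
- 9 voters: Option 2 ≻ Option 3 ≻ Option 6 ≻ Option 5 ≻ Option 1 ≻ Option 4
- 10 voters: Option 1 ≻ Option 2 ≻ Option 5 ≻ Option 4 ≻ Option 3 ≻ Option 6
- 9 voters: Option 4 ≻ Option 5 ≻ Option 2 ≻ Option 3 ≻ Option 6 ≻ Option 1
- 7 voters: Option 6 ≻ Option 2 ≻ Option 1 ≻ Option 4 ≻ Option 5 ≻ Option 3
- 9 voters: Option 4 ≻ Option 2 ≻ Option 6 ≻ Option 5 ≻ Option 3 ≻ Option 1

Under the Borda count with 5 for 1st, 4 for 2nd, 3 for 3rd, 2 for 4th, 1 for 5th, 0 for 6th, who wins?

Option 1: 9×1 + 10×5 + 9×0 + 7×3 + 9×0 = 80
Option 2: 9×5 + 10×4 + 9×3 + 7×4 + 9×4 = 176
Option 3: 9×4 + 10×1 + 9×2 + 7×0 + 9×1 = 73
Option 4: 9×0 + 10×2 + 9×5 + 7×2 + 9×5 = 124
Option 5: 9×2 + 10×3 + 9×4 + 7×1 + 9×2 = 109
Option 6: 9×3 + 10×0 + 9×1 + 7×5 + 9×3 = 98

Option 2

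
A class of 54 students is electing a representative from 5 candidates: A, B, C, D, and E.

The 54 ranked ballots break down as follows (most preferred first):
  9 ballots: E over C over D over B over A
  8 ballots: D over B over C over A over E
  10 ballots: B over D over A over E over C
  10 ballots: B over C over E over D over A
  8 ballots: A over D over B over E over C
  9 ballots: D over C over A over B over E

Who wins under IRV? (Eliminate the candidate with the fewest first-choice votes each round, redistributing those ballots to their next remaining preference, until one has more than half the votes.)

D

Round 1: A 8, B 20, C 0, D 17, E 9. C eliminated.
Round 2: A 8, B 20, D 17, E 9. A eliminated.
Round 3: B 20, D 25, E 9. E eliminated.
Round 4: B 20, D 34. D has a majority (≥28).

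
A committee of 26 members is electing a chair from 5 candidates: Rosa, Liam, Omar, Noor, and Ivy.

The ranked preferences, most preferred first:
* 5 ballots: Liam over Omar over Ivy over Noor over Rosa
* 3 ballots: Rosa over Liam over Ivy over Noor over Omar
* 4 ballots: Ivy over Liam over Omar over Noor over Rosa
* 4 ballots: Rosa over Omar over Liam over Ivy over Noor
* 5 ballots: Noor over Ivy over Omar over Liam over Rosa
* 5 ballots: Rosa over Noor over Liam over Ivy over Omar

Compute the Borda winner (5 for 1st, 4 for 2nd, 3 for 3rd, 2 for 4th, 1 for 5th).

Liam

Rosa: 5×1 + 3×5 + 4×1 + 4×5 + 5×1 + 5×5 = 74
Liam: 5×5 + 3×4 + 4×4 + 4×3 + 5×2 + 5×3 = 90
Omar: 5×4 + 3×1 + 4×3 + 4×4 + 5×3 + 5×1 = 71
Noor: 5×2 + 3×2 + 4×2 + 4×1 + 5×5 + 5×4 = 73
Ivy: 5×3 + 3×3 + 4×5 + 4×2 + 5×4 + 5×2 = 82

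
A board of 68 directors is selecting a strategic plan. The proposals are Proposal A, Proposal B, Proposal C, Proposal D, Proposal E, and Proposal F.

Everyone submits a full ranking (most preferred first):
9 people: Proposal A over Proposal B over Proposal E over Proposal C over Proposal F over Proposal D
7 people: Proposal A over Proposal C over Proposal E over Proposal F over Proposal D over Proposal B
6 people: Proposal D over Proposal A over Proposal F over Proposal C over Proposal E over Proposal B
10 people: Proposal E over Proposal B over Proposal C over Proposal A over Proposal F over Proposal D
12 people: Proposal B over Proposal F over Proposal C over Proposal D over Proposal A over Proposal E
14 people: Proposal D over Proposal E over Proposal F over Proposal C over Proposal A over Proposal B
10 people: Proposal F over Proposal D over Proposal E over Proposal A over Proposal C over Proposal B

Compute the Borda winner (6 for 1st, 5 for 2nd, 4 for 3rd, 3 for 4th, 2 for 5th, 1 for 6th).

Proposal F

Proposal A: 9×6 + 7×6 + 6×5 + 10×3 + 12×2 + 14×2 + 10×3 = 238
Proposal B: 9×5 + 7×1 + 6×1 + 10×5 + 12×6 + 14×1 + 10×1 = 204
Proposal C: 9×3 + 7×5 + 6×3 + 10×4 + 12×4 + 14×3 + 10×2 = 230
Proposal D: 9×1 + 7×2 + 6×6 + 10×1 + 12×3 + 14×6 + 10×5 = 239
Proposal E: 9×4 + 7×4 + 6×2 + 10×6 + 12×1 + 14×5 + 10×4 = 258
Proposal F: 9×2 + 7×3 + 6×4 + 10×2 + 12×5 + 14×4 + 10×6 = 259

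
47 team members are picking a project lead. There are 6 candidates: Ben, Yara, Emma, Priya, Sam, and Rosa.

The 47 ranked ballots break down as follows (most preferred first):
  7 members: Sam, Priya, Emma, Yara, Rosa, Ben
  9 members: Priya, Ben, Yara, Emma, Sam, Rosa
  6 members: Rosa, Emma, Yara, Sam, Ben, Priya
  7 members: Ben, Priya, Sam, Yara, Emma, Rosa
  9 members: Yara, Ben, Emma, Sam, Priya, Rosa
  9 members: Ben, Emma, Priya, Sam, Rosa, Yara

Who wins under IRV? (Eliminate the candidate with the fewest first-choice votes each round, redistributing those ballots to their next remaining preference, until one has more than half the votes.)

Round 1: Ben 16, Yara 9, Emma 0, Priya 9, Sam 7, Rosa 6. Emma eliminated.
Round 2: Ben 16, Yara 9, Priya 9, Sam 7, Rosa 6. Rosa eliminated.
Round 3: Ben 16, Yara 15, Priya 9, Sam 7. Sam eliminated.
Round 4: Ben 16, Yara 15, Priya 16. Yara eliminated.
Round 5: Ben 31, Priya 16. Ben has a majority (≥24).

Ben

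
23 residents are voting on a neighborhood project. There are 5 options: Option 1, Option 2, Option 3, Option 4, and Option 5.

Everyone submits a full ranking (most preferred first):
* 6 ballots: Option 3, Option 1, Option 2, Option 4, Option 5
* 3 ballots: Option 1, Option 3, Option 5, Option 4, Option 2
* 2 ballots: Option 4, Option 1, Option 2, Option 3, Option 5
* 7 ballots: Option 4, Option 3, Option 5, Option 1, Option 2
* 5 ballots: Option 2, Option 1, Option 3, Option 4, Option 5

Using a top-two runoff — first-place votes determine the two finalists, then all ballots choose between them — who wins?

Round 1 first-place votes: Option 1 3, Option 2 5, Option 3 6, Option 4 9, Option 5 0. Option 4 and Option 3 advance.
Runoff: Option 4 is ranked above Option 3 on 9 ballots, Option 3 above Option 4 on 14.

Option 3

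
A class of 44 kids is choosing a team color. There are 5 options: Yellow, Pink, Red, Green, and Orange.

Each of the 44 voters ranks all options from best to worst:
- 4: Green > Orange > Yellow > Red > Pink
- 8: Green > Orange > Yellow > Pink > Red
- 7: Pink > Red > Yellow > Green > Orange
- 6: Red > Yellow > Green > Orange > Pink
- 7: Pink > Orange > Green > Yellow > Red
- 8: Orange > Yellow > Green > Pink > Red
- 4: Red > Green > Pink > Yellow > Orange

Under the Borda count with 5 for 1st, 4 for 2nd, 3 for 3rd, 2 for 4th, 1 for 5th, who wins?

Green

Yellow: 4×3 + 8×3 + 7×3 + 6×4 + 7×2 + 8×4 + 4×2 = 135
Pink: 4×1 + 8×2 + 7×5 + 6×1 + 7×5 + 8×2 + 4×3 = 124
Red: 4×2 + 8×1 + 7×4 + 6×5 + 7×1 + 8×1 + 4×5 = 109
Green: 4×5 + 8×5 + 7×2 + 6×3 + 7×3 + 8×3 + 4×4 = 153
Orange: 4×4 + 8×4 + 7×1 + 6×2 + 7×4 + 8×5 + 4×1 = 139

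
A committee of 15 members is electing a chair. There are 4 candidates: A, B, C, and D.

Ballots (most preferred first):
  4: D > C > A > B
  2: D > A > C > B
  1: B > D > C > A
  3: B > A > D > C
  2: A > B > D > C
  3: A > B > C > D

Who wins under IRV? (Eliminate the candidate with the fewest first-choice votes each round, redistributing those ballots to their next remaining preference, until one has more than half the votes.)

A

Round 1: A 5, B 4, C 0, D 6. C eliminated.
Round 2: A 5, B 4, D 6. B eliminated.
Round 3: A 8, D 7. A has a majority (≥8).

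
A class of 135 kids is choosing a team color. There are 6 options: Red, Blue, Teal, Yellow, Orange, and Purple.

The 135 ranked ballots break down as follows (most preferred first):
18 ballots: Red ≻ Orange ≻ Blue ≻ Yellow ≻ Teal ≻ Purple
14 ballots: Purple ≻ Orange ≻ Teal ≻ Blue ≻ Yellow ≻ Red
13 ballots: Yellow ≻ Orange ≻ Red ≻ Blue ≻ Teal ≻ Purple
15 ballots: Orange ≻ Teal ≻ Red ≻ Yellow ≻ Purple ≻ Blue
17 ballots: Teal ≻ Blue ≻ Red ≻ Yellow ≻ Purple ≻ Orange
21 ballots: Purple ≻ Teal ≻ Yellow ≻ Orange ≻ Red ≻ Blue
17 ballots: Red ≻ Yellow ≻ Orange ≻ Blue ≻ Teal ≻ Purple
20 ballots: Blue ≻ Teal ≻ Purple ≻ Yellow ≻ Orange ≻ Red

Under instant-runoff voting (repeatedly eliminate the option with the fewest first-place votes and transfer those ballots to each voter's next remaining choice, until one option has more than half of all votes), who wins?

Red

Round 1: Red 35, Blue 20, Teal 17, Yellow 13, Orange 15, Purple 35. Yellow eliminated.
Round 2: Red 35, Blue 20, Teal 17, Orange 28, Purple 35. Teal eliminated.
Round 3: Red 35, Blue 37, Orange 28, Purple 35. Orange eliminated.
Round 4: Red 63, Blue 37, Purple 35. Purple eliminated.
Round 5: Red 84, Blue 51. Red has a majority (≥68).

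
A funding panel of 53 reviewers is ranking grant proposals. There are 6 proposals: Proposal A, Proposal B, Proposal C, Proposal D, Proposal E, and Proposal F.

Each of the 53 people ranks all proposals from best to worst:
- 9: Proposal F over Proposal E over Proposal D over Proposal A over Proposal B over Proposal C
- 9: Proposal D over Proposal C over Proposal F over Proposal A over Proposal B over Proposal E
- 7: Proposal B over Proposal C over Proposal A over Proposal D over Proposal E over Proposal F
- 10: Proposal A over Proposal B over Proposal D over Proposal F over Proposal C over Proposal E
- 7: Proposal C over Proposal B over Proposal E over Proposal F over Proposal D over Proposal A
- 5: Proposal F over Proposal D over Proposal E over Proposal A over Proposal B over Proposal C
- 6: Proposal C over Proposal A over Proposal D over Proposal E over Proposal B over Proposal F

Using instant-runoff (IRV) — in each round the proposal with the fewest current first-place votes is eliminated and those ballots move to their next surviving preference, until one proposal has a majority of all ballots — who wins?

Proposal C

Round 1: Proposal A 10, Proposal B 7, Proposal C 13, Proposal D 9, Proposal E 0, Proposal F 14. Proposal E eliminated.
Round 2: Proposal A 10, Proposal B 7, Proposal C 13, Proposal D 9, Proposal F 14. Proposal B eliminated.
Round 3: Proposal A 10, Proposal C 20, Proposal D 9, Proposal F 14. Proposal D eliminated.
Round 4: Proposal A 10, Proposal C 29, Proposal F 14. Proposal C has a majority (≥27).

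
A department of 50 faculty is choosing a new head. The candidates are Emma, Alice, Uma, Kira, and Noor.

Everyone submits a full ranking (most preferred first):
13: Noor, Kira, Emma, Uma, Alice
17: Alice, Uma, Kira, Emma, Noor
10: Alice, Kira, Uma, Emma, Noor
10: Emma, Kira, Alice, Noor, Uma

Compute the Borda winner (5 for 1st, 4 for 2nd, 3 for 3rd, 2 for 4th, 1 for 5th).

Kira

Emma: 13×3 + 17×2 + 10×2 + 10×5 = 143
Alice: 13×1 + 17×5 + 10×5 + 10×3 = 178
Uma: 13×2 + 17×4 + 10×3 + 10×1 = 134
Kira: 13×4 + 17×3 + 10×4 + 10×4 = 183
Noor: 13×5 + 17×1 + 10×1 + 10×2 = 112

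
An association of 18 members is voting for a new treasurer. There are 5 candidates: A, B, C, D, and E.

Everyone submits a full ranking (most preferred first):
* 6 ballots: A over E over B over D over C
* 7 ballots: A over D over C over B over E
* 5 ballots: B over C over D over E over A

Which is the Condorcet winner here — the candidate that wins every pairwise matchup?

A vs B: 13–5
A vs C: 13–5
A vs D: 13–5
A vs E: 13–5
A beats every other candidate.

A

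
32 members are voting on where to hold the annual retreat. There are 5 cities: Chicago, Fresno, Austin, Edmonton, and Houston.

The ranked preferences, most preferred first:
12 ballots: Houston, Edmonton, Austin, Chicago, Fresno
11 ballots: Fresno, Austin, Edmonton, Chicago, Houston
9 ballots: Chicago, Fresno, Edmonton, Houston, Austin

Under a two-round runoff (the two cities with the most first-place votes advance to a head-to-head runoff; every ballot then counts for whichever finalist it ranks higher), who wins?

Round 1 first-place votes: Chicago 9, Fresno 11, Austin 0, Edmonton 0, Houston 12. Houston and Fresno advance.
Runoff: Houston is ranked above Fresno on 12 ballots, Fresno above Houston on 20.

Fresno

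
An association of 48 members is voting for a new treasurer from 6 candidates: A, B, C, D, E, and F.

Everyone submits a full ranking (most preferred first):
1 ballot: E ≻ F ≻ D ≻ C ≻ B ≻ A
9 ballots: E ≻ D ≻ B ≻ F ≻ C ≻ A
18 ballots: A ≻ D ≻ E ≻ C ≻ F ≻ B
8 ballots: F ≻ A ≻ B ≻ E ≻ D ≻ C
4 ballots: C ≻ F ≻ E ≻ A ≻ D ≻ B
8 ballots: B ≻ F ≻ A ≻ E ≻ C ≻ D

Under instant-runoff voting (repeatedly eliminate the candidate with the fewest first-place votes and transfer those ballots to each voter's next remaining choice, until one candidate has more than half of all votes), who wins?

Round 1: A 18, B 8, C 4, D 0, E 10, F 8. D eliminated.
Round 2: A 18, B 8, C 4, E 10, F 8. C eliminated.
Round 3: A 18, B 8, E 10, F 12. B eliminated.
Round 4: A 18, E 10, F 20. E eliminated.
Round 5: A 18, F 30. F has a majority (≥25).

F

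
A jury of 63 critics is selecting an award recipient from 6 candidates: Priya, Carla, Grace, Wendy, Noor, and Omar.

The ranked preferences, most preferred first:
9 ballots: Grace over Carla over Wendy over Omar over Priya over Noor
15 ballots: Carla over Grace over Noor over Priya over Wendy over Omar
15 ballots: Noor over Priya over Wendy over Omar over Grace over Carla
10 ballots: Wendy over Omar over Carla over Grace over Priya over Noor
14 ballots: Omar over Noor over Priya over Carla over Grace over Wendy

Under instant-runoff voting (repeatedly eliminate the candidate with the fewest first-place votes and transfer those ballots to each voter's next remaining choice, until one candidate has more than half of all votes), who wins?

Round 1: Priya 0, Carla 15, Grace 9, Wendy 10, Noor 15, Omar 14. Priya eliminated.
Round 2: Carla 15, Grace 9, Wendy 10, Noor 15, Omar 14. Grace eliminated.
Round 3: Carla 24, Wendy 10, Noor 15, Omar 14. Wendy eliminated.
Round 4: Carla 24, Noor 15, Omar 24. Noor eliminated.
Round 5: Carla 24, Omar 39. Omar has a majority (≥32).

Omar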